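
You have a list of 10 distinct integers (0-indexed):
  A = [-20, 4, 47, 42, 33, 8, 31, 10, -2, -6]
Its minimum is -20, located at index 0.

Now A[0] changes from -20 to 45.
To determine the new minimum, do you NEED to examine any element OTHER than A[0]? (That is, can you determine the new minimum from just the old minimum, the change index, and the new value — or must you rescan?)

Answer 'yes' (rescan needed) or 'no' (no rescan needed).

Answer: yes

Derivation:
Old min = -20 at index 0
Change at index 0: -20 -> 45
Index 0 WAS the min and new value 45 > old min -20. Must rescan other elements to find the new min.
Needs rescan: yes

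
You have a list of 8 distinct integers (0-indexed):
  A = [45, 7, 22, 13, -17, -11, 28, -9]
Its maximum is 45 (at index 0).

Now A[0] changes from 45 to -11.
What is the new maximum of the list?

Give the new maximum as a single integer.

Old max = 45 (at index 0)
Change: A[0] 45 -> -11
Changed element WAS the max -> may need rescan.
  Max of remaining elements: 28
  New max = max(-11, 28) = 28

Answer: 28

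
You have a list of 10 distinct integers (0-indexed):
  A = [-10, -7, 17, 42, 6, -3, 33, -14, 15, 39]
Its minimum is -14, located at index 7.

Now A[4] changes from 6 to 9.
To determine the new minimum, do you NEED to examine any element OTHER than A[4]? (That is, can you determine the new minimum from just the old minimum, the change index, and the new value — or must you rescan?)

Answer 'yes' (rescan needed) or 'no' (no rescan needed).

Old min = -14 at index 7
Change at index 4: 6 -> 9
Index 4 was NOT the min. New min = min(-14, 9). No rescan of other elements needed.
Needs rescan: no

Answer: no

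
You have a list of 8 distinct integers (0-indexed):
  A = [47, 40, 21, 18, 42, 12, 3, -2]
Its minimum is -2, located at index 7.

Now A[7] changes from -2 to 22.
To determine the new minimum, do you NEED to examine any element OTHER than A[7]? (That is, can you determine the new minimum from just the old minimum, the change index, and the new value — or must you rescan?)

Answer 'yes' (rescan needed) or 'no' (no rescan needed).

Answer: yes

Derivation:
Old min = -2 at index 7
Change at index 7: -2 -> 22
Index 7 WAS the min and new value 22 > old min -2. Must rescan other elements to find the new min.
Needs rescan: yes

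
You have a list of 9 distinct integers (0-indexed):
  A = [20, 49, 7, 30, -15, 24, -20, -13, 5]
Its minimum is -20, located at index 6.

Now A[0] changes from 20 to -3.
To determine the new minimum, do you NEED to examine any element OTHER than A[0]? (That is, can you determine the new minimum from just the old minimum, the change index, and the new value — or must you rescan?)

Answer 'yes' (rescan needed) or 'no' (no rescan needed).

Answer: no

Derivation:
Old min = -20 at index 6
Change at index 0: 20 -> -3
Index 0 was NOT the min. New min = min(-20, -3). No rescan of other elements needed.
Needs rescan: no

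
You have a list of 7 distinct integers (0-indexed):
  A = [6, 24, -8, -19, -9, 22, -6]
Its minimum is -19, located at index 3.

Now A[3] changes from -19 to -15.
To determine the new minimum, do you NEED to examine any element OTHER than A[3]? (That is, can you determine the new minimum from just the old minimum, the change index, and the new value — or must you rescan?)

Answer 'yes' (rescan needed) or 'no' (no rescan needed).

Answer: yes

Derivation:
Old min = -19 at index 3
Change at index 3: -19 -> -15
Index 3 WAS the min and new value -15 > old min -19. Must rescan other elements to find the new min.
Needs rescan: yes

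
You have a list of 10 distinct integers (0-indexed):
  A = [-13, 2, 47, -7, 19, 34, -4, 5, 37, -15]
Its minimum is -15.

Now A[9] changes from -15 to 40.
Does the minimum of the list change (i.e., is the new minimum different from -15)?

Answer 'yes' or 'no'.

Answer: yes

Derivation:
Old min = -15
Change: A[9] -15 -> 40
Changed element was the min; new min must be rechecked.
New min = -13; changed? yes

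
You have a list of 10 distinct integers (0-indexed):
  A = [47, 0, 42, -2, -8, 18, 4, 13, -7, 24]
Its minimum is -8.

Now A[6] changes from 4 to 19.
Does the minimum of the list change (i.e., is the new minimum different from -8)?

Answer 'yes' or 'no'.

Answer: no

Derivation:
Old min = -8
Change: A[6] 4 -> 19
Changed element was NOT the min; min changes only if 19 < -8.
New min = -8; changed? no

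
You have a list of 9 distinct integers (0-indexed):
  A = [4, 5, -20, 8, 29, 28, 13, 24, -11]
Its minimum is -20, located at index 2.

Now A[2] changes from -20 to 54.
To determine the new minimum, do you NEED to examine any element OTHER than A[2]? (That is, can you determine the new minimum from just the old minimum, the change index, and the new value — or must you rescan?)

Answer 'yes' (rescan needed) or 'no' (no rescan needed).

Old min = -20 at index 2
Change at index 2: -20 -> 54
Index 2 WAS the min and new value 54 > old min -20. Must rescan other elements to find the new min.
Needs rescan: yes

Answer: yes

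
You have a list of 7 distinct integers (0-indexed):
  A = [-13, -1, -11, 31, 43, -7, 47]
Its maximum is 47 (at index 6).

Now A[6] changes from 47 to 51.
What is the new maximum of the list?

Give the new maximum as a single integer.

Answer: 51

Derivation:
Old max = 47 (at index 6)
Change: A[6] 47 -> 51
Changed element WAS the max -> may need rescan.
  Max of remaining elements: 43
  New max = max(51, 43) = 51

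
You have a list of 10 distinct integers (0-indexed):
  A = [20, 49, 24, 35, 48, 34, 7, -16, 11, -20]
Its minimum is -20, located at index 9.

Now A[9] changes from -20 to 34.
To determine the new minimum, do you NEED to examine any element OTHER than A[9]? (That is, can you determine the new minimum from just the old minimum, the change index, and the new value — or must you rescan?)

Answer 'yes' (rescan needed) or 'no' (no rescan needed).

Old min = -20 at index 9
Change at index 9: -20 -> 34
Index 9 WAS the min and new value 34 > old min -20. Must rescan other elements to find the new min.
Needs rescan: yes

Answer: yes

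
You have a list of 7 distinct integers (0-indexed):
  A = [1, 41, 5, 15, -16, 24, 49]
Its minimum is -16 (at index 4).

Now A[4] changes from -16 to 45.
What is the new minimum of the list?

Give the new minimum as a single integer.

Old min = -16 (at index 4)
Change: A[4] -16 -> 45
Changed element WAS the min. Need to check: is 45 still <= all others?
  Min of remaining elements: 1
  New min = min(45, 1) = 1

Answer: 1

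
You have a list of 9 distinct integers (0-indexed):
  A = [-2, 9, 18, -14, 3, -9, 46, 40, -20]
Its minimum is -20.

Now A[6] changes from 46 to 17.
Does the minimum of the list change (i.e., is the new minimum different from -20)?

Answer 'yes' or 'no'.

Old min = -20
Change: A[6] 46 -> 17
Changed element was NOT the min; min changes only if 17 < -20.
New min = -20; changed? no

Answer: no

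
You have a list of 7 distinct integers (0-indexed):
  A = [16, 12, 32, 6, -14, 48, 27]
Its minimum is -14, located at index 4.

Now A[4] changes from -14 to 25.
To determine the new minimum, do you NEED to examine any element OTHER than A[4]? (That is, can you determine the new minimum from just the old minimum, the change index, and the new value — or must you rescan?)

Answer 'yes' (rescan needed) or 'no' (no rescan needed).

Answer: yes

Derivation:
Old min = -14 at index 4
Change at index 4: -14 -> 25
Index 4 WAS the min and new value 25 > old min -14. Must rescan other elements to find the new min.
Needs rescan: yes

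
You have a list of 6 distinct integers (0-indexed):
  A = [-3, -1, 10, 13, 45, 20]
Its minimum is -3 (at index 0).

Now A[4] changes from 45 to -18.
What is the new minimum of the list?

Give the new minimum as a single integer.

Answer: -18

Derivation:
Old min = -3 (at index 0)
Change: A[4] 45 -> -18
Changed element was NOT the old min.
  New min = min(old_min, new_val) = min(-3, -18) = -18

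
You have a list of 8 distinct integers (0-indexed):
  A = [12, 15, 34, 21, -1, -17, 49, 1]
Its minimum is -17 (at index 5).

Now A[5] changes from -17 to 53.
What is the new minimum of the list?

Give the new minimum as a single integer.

Answer: -1

Derivation:
Old min = -17 (at index 5)
Change: A[5] -17 -> 53
Changed element WAS the min. Need to check: is 53 still <= all others?
  Min of remaining elements: -1
  New min = min(53, -1) = -1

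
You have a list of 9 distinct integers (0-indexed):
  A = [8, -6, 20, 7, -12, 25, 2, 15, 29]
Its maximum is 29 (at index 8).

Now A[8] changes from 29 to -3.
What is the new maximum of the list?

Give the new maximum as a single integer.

Answer: 25

Derivation:
Old max = 29 (at index 8)
Change: A[8] 29 -> -3
Changed element WAS the max -> may need rescan.
  Max of remaining elements: 25
  New max = max(-3, 25) = 25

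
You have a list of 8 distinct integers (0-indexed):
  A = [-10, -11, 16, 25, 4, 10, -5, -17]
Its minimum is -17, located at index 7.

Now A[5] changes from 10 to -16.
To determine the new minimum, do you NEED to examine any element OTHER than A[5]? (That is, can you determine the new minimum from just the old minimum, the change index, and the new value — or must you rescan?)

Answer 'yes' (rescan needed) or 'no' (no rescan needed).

Answer: no

Derivation:
Old min = -17 at index 7
Change at index 5: 10 -> -16
Index 5 was NOT the min. New min = min(-17, -16). No rescan of other elements needed.
Needs rescan: no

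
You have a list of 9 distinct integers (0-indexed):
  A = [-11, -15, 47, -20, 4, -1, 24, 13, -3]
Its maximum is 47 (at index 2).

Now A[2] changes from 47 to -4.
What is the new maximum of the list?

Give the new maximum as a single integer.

Answer: 24

Derivation:
Old max = 47 (at index 2)
Change: A[2] 47 -> -4
Changed element WAS the max -> may need rescan.
  Max of remaining elements: 24
  New max = max(-4, 24) = 24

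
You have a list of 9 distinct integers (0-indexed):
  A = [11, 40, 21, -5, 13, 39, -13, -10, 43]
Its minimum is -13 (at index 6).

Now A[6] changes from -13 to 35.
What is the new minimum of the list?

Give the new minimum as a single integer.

Old min = -13 (at index 6)
Change: A[6] -13 -> 35
Changed element WAS the min. Need to check: is 35 still <= all others?
  Min of remaining elements: -10
  New min = min(35, -10) = -10

Answer: -10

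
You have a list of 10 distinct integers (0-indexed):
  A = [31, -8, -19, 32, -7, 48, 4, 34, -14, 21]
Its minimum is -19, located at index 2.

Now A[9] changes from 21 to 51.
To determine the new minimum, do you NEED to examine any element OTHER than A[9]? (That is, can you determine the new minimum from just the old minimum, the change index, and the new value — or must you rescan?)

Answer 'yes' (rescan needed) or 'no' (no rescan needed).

Old min = -19 at index 2
Change at index 9: 21 -> 51
Index 9 was NOT the min. New min = min(-19, 51). No rescan of other elements needed.
Needs rescan: no

Answer: no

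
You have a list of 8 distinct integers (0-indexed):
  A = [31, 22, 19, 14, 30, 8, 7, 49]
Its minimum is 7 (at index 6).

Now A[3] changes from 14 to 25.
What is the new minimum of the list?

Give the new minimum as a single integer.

Old min = 7 (at index 6)
Change: A[3] 14 -> 25
Changed element was NOT the old min.
  New min = min(old_min, new_val) = min(7, 25) = 7

Answer: 7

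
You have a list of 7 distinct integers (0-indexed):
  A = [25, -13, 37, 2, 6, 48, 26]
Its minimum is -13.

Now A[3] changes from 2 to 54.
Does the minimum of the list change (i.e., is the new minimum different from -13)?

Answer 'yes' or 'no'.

Old min = -13
Change: A[3] 2 -> 54
Changed element was NOT the min; min changes only if 54 < -13.
New min = -13; changed? no

Answer: no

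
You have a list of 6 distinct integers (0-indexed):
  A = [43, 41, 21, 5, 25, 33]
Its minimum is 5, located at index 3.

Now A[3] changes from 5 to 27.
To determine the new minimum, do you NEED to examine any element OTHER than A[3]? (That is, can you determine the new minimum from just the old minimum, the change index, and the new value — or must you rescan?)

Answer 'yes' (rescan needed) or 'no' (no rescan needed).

Old min = 5 at index 3
Change at index 3: 5 -> 27
Index 3 WAS the min and new value 27 > old min 5. Must rescan other elements to find the new min.
Needs rescan: yes

Answer: yes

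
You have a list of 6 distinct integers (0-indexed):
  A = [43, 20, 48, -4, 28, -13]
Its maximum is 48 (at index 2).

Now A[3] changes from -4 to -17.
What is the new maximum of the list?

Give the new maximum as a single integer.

Answer: 48

Derivation:
Old max = 48 (at index 2)
Change: A[3] -4 -> -17
Changed element was NOT the old max.
  New max = max(old_max, new_val) = max(48, -17) = 48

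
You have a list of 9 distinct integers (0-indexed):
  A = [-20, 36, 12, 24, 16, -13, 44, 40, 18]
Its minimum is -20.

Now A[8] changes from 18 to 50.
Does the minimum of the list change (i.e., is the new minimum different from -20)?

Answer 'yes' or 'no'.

Answer: no

Derivation:
Old min = -20
Change: A[8] 18 -> 50
Changed element was NOT the min; min changes only if 50 < -20.
New min = -20; changed? no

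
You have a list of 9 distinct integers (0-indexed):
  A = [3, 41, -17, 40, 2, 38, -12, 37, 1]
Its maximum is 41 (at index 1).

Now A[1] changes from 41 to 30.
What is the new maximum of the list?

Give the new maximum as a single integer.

Answer: 40

Derivation:
Old max = 41 (at index 1)
Change: A[1] 41 -> 30
Changed element WAS the max -> may need rescan.
  Max of remaining elements: 40
  New max = max(30, 40) = 40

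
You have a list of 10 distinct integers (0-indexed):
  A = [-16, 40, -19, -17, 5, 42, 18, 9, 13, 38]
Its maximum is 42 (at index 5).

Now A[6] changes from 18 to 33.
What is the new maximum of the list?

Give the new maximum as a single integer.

Old max = 42 (at index 5)
Change: A[6] 18 -> 33
Changed element was NOT the old max.
  New max = max(old_max, new_val) = max(42, 33) = 42

Answer: 42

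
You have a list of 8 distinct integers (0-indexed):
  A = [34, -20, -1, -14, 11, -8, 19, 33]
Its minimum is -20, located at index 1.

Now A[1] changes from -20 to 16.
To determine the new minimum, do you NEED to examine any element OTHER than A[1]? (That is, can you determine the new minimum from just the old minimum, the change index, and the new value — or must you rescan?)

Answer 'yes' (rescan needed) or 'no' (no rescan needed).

Answer: yes

Derivation:
Old min = -20 at index 1
Change at index 1: -20 -> 16
Index 1 WAS the min and new value 16 > old min -20. Must rescan other elements to find the new min.
Needs rescan: yes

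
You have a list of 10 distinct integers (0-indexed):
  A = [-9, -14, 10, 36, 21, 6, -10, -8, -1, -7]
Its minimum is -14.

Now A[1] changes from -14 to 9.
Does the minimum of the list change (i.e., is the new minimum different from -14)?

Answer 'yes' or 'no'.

Old min = -14
Change: A[1] -14 -> 9
Changed element was the min; new min must be rechecked.
New min = -10; changed? yes

Answer: yes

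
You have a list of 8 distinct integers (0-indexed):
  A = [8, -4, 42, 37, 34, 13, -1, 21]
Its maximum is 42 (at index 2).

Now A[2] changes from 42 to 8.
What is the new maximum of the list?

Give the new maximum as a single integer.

Old max = 42 (at index 2)
Change: A[2] 42 -> 8
Changed element WAS the max -> may need rescan.
  Max of remaining elements: 37
  New max = max(8, 37) = 37

Answer: 37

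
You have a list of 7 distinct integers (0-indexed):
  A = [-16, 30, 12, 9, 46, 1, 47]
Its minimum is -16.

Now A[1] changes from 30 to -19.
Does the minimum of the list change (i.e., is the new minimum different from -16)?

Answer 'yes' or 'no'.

Answer: yes

Derivation:
Old min = -16
Change: A[1] 30 -> -19
Changed element was NOT the min; min changes only if -19 < -16.
New min = -19; changed? yes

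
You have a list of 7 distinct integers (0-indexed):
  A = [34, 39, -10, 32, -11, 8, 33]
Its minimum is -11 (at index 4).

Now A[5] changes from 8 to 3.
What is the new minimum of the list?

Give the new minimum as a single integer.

Old min = -11 (at index 4)
Change: A[5] 8 -> 3
Changed element was NOT the old min.
  New min = min(old_min, new_val) = min(-11, 3) = -11

Answer: -11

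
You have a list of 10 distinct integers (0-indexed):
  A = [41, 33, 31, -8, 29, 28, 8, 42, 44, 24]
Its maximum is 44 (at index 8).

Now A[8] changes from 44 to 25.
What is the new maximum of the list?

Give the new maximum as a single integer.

Answer: 42

Derivation:
Old max = 44 (at index 8)
Change: A[8] 44 -> 25
Changed element WAS the max -> may need rescan.
  Max of remaining elements: 42
  New max = max(25, 42) = 42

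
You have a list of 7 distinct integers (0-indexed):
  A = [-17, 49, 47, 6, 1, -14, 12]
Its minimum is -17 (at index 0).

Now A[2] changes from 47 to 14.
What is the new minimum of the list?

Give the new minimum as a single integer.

Old min = -17 (at index 0)
Change: A[2] 47 -> 14
Changed element was NOT the old min.
  New min = min(old_min, new_val) = min(-17, 14) = -17

Answer: -17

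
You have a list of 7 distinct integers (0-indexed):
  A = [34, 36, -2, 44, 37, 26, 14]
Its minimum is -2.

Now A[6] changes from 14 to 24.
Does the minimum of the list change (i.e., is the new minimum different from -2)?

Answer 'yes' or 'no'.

Answer: no

Derivation:
Old min = -2
Change: A[6] 14 -> 24
Changed element was NOT the min; min changes only if 24 < -2.
New min = -2; changed? no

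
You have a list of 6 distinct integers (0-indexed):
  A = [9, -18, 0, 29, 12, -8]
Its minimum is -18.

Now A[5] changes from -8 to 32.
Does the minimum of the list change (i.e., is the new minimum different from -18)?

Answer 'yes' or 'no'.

Old min = -18
Change: A[5] -8 -> 32
Changed element was NOT the min; min changes only if 32 < -18.
New min = -18; changed? no

Answer: no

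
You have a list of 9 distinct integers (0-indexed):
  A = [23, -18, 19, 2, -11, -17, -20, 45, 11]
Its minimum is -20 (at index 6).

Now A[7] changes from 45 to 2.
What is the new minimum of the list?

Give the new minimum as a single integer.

Answer: -20

Derivation:
Old min = -20 (at index 6)
Change: A[7] 45 -> 2
Changed element was NOT the old min.
  New min = min(old_min, new_val) = min(-20, 2) = -20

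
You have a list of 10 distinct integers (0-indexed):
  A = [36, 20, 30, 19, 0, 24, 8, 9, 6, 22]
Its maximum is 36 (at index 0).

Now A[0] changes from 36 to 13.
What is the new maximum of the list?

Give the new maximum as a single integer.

Old max = 36 (at index 0)
Change: A[0] 36 -> 13
Changed element WAS the max -> may need rescan.
  Max of remaining elements: 30
  New max = max(13, 30) = 30

Answer: 30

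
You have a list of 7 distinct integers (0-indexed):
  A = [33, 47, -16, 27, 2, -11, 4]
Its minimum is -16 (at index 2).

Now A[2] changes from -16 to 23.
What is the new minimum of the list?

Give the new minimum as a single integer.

Old min = -16 (at index 2)
Change: A[2] -16 -> 23
Changed element WAS the min. Need to check: is 23 still <= all others?
  Min of remaining elements: -11
  New min = min(23, -11) = -11

Answer: -11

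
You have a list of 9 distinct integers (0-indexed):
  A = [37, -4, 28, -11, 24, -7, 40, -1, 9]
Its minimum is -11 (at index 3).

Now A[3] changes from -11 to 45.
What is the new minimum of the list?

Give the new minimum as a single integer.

Answer: -7

Derivation:
Old min = -11 (at index 3)
Change: A[3] -11 -> 45
Changed element WAS the min. Need to check: is 45 still <= all others?
  Min of remaining elements: -7
  New min = min(45, -7) = -7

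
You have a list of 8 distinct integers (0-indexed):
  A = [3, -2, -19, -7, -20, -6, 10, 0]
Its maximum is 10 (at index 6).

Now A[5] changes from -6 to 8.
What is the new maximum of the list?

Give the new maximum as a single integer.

Old max = 10 (at index 6)
Change: A[5] -6 -> 8
Changed element was NOT the old max.
  New max = max(old_max, new_val) = max(10, 8) = 10

Answer: 10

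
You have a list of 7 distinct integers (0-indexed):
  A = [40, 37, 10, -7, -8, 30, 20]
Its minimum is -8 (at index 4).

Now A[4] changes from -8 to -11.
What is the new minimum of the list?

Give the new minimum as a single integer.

Answer: -11

Derivation:
Old min = -8 (at index 4)
Change: A[4] -8 -> -11
Changed element WAS the min. Need to check: is -11 still <= all others?
  Min of remaining elements: -7
  New min = min(-11, -7) = -11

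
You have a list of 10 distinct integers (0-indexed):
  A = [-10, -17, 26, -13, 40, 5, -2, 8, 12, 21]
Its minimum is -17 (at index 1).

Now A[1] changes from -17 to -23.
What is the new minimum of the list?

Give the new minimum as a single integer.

Old min = -17 (at index 1)
Change: A[1] -17 -> -23
Changed element WAS the min. Need to check: is -23 still <= all others?
  Min of remaining elements: -13
  New min = min(-23, -13) = -23

Answer: -23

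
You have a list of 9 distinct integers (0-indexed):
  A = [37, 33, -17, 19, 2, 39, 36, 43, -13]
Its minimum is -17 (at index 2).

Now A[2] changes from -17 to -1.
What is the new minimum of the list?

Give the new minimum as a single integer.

Old min = -17 (at index 2)
Change: A[2] -17 -> -1
Changed element WAS the min. Need to check: is -1 still <= all others?
  Min of remaining elements: -13
  New min = min(-1, -13) = -13

Answer: -13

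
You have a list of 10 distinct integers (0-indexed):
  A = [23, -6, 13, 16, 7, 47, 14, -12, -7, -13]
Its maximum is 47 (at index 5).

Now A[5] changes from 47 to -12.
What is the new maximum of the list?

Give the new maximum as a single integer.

Answer: 23

Derivation:
Old max = 47 (at index 5)
Change: A[5] 47 -> -12
Changed element WAS the max -> may need rescan.
  Max of remaining elements: 23
  New max = max(-12, 23) = 23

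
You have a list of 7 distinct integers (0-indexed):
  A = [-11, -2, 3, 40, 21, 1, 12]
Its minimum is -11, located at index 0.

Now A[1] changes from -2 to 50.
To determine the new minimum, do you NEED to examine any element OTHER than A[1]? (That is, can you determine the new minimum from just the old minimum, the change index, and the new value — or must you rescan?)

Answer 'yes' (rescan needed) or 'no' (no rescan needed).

Answer: no

Derivation:
Old min = -11 at index 0
Change at index 1: -2 -> 50
Index 1 was NOT the min. New min = min(-11, 50). No rescan of other elements needed.
Needs rescan: no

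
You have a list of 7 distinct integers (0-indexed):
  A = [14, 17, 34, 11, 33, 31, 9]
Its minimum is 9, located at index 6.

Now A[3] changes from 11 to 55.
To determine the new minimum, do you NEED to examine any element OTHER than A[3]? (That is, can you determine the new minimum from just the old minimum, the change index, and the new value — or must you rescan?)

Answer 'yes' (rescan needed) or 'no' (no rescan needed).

Answer: no

Derivation:
Old min = 9 at index 6
Change at index 3: 11 -> 55
Index 3 was NOT the min. New min = min(9, 55). No rescan of other elements needed.
Needs rescan: no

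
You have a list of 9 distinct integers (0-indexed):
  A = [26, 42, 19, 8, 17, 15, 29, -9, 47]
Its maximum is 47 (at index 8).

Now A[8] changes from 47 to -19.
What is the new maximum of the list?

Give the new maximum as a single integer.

Old max = 47 (at index 8)
Change: A[8] 47 -> -19
Changed element WAS the max -> may need rescan.
  Max of remaining elements: 42
  New max = max(-19, 42) = 42

Answer: 42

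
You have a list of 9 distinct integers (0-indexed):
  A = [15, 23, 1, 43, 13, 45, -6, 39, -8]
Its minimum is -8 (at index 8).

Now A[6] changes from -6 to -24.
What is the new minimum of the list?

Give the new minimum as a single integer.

Answer: -24

Derivation:
Old min = -8 (at index 8)
Change: A[6] -6 -> -24
Changed element was NOT the old min.
  New min = min(old_min, new_val) = min(-8, -24) = -24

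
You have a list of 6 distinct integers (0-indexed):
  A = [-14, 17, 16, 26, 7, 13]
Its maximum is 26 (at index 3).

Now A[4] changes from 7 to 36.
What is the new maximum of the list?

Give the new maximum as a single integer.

Old max = 26 (at index 3)
Change: A[4] 7 -> 36
Changed element was NOT the old max.
  New max = max(old_max, new_val) = max(26, 36) = 36

Answer: 36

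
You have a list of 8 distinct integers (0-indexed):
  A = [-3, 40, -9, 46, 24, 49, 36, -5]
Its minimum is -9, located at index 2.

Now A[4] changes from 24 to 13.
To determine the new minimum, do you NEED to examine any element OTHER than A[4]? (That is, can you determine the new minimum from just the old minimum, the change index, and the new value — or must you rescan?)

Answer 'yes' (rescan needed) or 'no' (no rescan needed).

Old min = -9 at index 2
Change at index 4: 24 -> 13
Index 4 was NOT the min. New min = min(-9, 13). No rescan of other elements needed.
Needs rescan: no

Answer: no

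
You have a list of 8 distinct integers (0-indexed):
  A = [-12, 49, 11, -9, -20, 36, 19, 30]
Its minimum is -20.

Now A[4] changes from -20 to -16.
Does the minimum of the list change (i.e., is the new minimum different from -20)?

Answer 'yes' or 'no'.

Old min = -20
Change: A[4] -20 -> -16
Changed element was the min; new min must be rechecked.
New min = -16; changed? yes

Answer: yes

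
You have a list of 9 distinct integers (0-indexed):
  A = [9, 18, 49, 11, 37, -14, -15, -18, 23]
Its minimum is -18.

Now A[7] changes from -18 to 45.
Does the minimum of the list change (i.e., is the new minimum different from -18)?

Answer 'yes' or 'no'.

Answer: yes

Derivation:
Old min = -18
Change: A[7] -18 -> 45
Changed element was the min; new min must be rechecked.
New min = -15; changed? yes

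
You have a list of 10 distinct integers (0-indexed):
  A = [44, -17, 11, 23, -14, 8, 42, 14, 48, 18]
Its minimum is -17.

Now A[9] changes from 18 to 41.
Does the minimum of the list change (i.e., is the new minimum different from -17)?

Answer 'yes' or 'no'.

Old min = -17
Change: A[9] 18 -> 41
Changed element was NOT the min; min changes only if 41 < -17.
New min = -17; changed? no

Answer: no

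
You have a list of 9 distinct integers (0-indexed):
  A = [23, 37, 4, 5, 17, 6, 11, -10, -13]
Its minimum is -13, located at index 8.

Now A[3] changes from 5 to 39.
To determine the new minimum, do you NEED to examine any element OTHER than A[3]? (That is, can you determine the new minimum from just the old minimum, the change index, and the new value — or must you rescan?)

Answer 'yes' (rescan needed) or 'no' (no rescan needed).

Old min = -13 at index 8
Change at index 3: 5 -> 39
Index 3 was NOT the min. New min = min(-13, 39). No rescan of other elements needed.
Needs rescan: no

Answer: no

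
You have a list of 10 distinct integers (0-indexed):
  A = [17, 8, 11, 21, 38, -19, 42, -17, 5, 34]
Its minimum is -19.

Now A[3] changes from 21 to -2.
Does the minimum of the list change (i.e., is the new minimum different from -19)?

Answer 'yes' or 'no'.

Answer: no

Derivation:
Old min = -19
Change: A[3] 21 -> -2
Changed element was NOT the min; min changes only if -2 < -19.
New min = -19; changed? no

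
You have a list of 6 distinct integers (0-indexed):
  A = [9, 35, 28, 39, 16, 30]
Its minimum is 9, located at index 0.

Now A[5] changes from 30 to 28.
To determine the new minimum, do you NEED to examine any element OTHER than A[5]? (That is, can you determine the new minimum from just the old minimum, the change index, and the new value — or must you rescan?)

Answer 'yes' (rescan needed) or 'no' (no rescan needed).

Answer: no

Derivation:
Old min = 9 at index 0
Change at index 5: 30 -> 28
Index 5 was NOT the min. New min = min(9, 28). No rescan of other elements needed.
Needs rescan: no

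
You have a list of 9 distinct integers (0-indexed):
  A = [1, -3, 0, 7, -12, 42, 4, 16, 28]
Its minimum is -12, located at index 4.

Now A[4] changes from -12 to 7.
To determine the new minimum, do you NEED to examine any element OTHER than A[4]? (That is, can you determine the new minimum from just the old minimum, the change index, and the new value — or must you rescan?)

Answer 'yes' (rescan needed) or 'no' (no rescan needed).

Answer: yes

Derivation:
Old min = -12 at index 4
Change at index 4: -12 -> 7
Index 4 WAS the min and new value 7 > old min -12. Must rescan other elements to find the new min.
Needs rescan: yes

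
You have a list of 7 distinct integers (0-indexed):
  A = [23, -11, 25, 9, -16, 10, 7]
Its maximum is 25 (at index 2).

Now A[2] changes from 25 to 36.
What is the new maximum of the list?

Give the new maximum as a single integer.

Old max = 25 (at index 2)
Change: A[2] 25 -> 36
Changed element WAS the max -> may need rescan.
  Max of remaining elements: 23
  New max = max(36, 23) = 36

Answer: 36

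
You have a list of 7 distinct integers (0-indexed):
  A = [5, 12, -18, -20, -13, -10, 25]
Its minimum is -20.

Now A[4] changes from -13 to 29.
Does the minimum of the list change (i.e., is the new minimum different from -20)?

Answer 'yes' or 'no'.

Old min = -20
Change: A[4] -13 -> 29
Changed element was NOT the min; min changes only if 29 < -20.
New min = -20; changed? no

Answer: no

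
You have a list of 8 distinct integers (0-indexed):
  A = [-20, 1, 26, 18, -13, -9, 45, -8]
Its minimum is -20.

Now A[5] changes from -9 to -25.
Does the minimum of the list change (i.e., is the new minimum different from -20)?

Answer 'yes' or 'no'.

Answer: yes

Derivation:
Old min = -20
Change: A[5] -9 -> -25
Changed element was NOT the min; min changes only if -25 < -20.
New min = -25; changed? yes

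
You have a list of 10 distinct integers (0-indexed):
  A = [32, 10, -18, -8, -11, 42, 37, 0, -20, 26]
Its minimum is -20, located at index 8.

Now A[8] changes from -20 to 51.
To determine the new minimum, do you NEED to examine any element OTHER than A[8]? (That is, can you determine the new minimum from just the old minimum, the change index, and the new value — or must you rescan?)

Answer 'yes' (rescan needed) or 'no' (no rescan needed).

Answer: yes

Derivation:
Old min = -20 at index 8
Change at index 8: -20 -> 51
Index 8 WAS the min and new value 51 > old min -20. Must rescan other elements to find the new min.
Needs rescan: yes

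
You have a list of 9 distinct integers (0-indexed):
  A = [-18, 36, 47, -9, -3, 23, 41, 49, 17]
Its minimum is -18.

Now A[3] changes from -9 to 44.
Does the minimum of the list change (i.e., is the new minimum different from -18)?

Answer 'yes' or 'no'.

Answer: no

Derivation:
Old min = -18
Change: A[3] -9 -> 44
Changed element was NOT the min; min changes only if 44 < -18.
New min = -18; changed? no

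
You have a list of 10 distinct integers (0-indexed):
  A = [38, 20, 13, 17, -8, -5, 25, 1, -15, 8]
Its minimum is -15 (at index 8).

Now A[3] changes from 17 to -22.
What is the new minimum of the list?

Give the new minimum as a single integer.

Answer: -22

Derivation:
Old min = -15 (at index 8)
Change: A[3] 17 -> -22
Changed element was NOT the old min.
  New min = min(old_min, new_val) = min(-15, -22) = -22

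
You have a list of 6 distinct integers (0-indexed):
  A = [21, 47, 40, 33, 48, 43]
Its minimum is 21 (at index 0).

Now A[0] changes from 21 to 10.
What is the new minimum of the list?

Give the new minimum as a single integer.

Answer: 10

Derivation:
Old min = 21 (at index 0)
Change: A[0] 21 -> 10
Changed element WAS the min. Need to check: is 10 still <= all others?
  Min of remaining elements: 33
  New min = min(10, 33) = 10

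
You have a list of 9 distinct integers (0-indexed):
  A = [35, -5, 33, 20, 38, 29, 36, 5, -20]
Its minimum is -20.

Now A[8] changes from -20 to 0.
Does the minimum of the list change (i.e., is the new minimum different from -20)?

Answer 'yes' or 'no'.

Old min = -20
Change: A[8] -20 -> 0
Changed element was the min; new min must be rechecked.
New min = -5; changed? yes

Answer: yes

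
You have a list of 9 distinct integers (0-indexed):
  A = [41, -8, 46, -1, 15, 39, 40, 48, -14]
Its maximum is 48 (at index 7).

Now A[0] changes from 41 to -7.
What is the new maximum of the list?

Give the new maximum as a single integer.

Old max = 48 (at index 7)
Change: A[0] 41 -> -7
Changed element was NOT the old max.
  New max = max(old_max, new_val) = max(48, -7) = 48

Answer: 48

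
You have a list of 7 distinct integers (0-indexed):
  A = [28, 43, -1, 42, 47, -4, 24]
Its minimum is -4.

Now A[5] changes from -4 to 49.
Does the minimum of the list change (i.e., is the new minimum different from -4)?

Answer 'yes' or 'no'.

Old min = -4
Change: A[5] -4 -> 49
Changed element was the min; new min must be rechecked.
New min = -1; changed? yes

Answer: yes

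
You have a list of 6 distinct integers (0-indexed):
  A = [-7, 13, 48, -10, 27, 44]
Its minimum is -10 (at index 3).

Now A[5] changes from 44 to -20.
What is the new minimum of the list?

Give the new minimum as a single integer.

Old min = -10 (at index 3)
Change: A[5] 44 -> -20
Changed element was NOT the old min.
  New min = min(old_min, new_val) = min(-10, -20) = -20

Answer: -20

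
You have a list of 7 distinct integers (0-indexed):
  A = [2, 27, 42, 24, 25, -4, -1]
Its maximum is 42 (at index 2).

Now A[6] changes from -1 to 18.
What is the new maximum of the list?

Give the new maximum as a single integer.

Answer: 42

Derivation:
Old max = 42 (at index 2)
Change: A[6] -1 -> 18
Changed element was NOT the old max.
  New max = max(old_max, new_val) = max(42, 18) = 42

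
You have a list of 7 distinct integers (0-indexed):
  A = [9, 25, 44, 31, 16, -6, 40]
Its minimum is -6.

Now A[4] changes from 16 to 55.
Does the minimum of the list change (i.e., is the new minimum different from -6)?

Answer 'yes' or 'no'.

Answer: no

Derivation:
Old min = -6
Change: A[4] 16 -> 55
Changed element was NOT the min; min changes only if 55 < -6.
New min = -6; changed? no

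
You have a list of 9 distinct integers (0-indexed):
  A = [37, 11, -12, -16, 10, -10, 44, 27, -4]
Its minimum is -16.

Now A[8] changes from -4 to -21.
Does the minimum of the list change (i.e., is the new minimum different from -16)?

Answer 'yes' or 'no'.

Answer: yes

Derivation:
Old min = -16
Change: A[8] -4 -> -21
Changed element was NOT the min; min changes only if -21 < -16.
New min = -21; changed? yes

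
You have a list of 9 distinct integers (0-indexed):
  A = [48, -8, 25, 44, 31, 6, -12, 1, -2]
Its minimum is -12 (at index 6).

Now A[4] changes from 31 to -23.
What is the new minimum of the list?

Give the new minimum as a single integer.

Old min = -12 (at index 6)
Change: A[4] 31 -> -23
Changed element was NOT the old min.
  New min = min(old_min, new_val) = min(-12, -23) = -23

Answer: -23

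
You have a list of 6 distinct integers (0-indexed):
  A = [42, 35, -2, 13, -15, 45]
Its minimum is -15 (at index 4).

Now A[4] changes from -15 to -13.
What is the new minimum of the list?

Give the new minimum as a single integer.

Answer: -13

Derivation:
Old min = -15 (at index 4)
Change: A[4] -15 -> -13
Changed element WAS the min. Need to check: is -13 still <= all others?
  Min of remaining elements: -2
  New min = min(-13, -2) = -13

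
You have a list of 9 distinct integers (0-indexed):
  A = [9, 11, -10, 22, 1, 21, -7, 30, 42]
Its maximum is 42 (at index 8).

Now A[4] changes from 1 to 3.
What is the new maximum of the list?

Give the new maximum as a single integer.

Old max = 42 (at index 8)
Change: A[4] 1 -> 3
Changed element was NOT the old max.
  New max = max(old_max, new_val) = max(42, 3) = 42

Answer: 42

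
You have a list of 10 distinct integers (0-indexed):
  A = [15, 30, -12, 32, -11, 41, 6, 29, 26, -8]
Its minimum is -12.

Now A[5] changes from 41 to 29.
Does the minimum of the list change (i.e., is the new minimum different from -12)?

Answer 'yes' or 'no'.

Answer: no

Derivation:
Old min = -12
Change: A[5] 41 -> 29
Changed element was NOT the min; min changes only if 29 < -12.
New min = -12; changed? no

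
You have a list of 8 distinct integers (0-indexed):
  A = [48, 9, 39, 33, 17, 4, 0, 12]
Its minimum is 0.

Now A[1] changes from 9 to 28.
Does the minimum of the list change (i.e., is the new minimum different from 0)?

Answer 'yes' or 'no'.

Answer: no

Derivation:
Old min = 0
Change: A[1] 9 -> 28
Changed element was NOT the min; min changes only if 28 < 0.
New min = 0; changed? no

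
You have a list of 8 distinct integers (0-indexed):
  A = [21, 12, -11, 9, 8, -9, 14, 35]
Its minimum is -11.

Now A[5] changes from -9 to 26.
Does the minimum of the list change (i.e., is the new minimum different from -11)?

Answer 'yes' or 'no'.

Old min = -11
Change: A[5] -9 -> 26
Changed element was NOT the min; min changes only if 26 < -11.
New min = -11; changed? no

Answer: no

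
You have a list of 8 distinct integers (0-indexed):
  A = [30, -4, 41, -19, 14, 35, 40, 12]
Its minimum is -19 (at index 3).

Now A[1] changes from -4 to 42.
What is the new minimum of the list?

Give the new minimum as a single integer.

Answer: -19

Derivation:
Old min = -19 (at index 3)
Change: A[1] -4 -> 42
Changed element was NOT the old min.
  New min = min(old_min, new_val) = min(-19, 42) = -19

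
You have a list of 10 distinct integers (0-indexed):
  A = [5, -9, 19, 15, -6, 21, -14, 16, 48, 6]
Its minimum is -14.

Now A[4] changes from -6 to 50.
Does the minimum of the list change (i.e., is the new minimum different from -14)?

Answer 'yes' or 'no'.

Answer: no

Derivation:
Old min = -14
Change: A[4] -6 -> 50
Changed element was NOT the min; min changes only if 50 < -14.
New min = -14; changed? no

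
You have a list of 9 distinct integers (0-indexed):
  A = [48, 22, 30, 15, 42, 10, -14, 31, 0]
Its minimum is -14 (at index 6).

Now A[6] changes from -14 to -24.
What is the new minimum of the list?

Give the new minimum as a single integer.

Answer: -24

Derivation:
Old min = -14 (at index 6)
Change: A[6] -14 -> -24
Changed element WAS the min. Need to check: is -24 still <= all others?
  Min of remaining elements: 0
  New min = min(-24, 0) = -24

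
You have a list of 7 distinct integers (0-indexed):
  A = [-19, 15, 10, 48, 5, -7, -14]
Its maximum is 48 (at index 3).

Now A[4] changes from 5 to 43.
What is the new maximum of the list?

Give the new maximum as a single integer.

Answer: 48

Derivation:
Old max = 48 (at index 3)
Change: A[4] 5 -> 43
Changed element was NOT the old max.
  New max = max(old_max, new_val) = max(48, 43) = 48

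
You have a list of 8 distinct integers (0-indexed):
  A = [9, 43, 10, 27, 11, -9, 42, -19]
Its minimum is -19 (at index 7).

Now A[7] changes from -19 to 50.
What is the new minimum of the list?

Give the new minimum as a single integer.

Answer: -9

Derivation:
Old min = -19 (at index 7)
Change: A[7] -19 -> 50
Changed element WAS the min. Need to check: is 50 still <= all others?
  Min of remaining elements: -9
  New min = min(50, -9) = -9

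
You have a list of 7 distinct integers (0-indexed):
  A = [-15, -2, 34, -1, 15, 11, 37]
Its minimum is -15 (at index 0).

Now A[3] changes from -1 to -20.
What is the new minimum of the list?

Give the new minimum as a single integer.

Answer: -20

Derivation:
Old min = -15 (at index 0)
Change: A[3] -1 -> -20
Changed element was NOT the old min.
  New min = min(old_min, new_val) = min(-15, -20) = -20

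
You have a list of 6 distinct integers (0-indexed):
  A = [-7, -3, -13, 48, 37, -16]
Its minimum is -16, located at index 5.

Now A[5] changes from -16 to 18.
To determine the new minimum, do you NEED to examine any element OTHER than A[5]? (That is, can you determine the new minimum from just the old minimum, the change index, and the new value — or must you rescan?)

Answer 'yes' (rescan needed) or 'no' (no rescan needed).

Old min = -16 at index 5
Change at index 5: -16 -> 18
Index 5 WAS the min and new value 18 > old min -16. Must rescan other elements to find the new min.
Needs rescan: yes

Answer: yes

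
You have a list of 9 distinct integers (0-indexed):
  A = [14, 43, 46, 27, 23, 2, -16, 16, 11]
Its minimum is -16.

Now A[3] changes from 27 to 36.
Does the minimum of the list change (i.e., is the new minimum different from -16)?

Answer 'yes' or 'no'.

Answer: no

Derivation:
Old min = -16
Change: A[3] 27 -> 36
Changed element was NOT the min; min changes only if 36 < -16.
New min = -16; changed? no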